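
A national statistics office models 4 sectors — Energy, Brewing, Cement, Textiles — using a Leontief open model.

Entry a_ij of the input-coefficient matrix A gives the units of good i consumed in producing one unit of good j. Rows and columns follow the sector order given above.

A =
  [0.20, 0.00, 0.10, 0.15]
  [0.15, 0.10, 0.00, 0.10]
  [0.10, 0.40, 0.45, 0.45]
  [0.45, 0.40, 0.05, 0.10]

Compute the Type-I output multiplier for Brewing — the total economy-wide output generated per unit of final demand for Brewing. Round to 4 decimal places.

m_B = 4.1430

I − A =
  [   0.80     0.00    -0.10    -0.15]
  [  -0.15     0.90     0.00    -0.10]
  [  -0.10    -0.40     0.55    -0.45]
  [  -0.45    -0.40    -0.05     0.90]
Compute the cofactors C_ij = (−1)^(i+j)·(3×3 minor ij) of I−A; the adjugate is their transpose:
adj(I−A) = Cᵀ =
  [ 0.401250   0.090000   0.083750   0.118750]
  [ 0.096125   0.310875   0.023125   0.062125]
  [ 0.358250   0.411000   0.546250   0.378500]
  [ 0.263250   0.206000   0.082500   0.381000]
det(I−A) = Σ_j (I−A)_1j·C_1j = (0.80)(0.401250) + (0.00)(0.096125) + (-0.10)(0.358250) + (-0.15)(0.263250) = 0.2456875
(I − A)⁻¹ = adj(I−A) / det(I−A) ≈
  [   1.63317     0.36632     0.34088     0.48334]
  [   0.39125     1.26533     0.09412     0.25286]
  [   1.45815     1.67286     2.22335     1.54057]
  [   1.07148     0.83846     0.33579     1.55075]
The output multiplier for sector j is the column-j sum of the Leontief inverse (I − A)⁻¹ = adj(I−A) / det(I−A).
Column B of adj(I−A): (0.090000, 0.310875, 0.411000, 0.206000); det(I−A) = 0.2456875.
m_B = (0.090000 + 0.310875 + 0.411000 + 0.206000) / 0.2456875 = 1.017875 / 0.2456875 ≈ 4.1430.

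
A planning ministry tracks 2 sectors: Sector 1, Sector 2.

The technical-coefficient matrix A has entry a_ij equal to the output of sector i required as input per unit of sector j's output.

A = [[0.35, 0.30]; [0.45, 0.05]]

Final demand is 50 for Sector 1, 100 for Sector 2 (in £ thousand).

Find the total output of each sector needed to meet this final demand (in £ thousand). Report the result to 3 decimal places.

I − A =
  [   0.65    -0.30]
  [  -0.45     0.95]
det(I−A) = (0.65)(0.95) − (-0.30)(-0.45) = 0.4825
adj(I−A) = [[0.95, 0.30], [0.45, 0.65]]
(I − A)⁻¹ = adj(I−A) / det(I−A) ≈
  [   1.9689     0.6218]
  [   0.9326     1.3472]
x = (I − A)⁻¹ d = adj(I−A)·d / det(I−A), with det(I−A) = 0.4825:
  x_1 = (0.95·50 + 0.30·100) / 0.4825 = 77.50 / 0.4825 ≈ 160.622
  x_2 = (0.45·50 + 0.65·100) / 0.4825 = 87.50 / 0.4825 ≈ 181.347

x_1 = 160.622, x_2 = 181.347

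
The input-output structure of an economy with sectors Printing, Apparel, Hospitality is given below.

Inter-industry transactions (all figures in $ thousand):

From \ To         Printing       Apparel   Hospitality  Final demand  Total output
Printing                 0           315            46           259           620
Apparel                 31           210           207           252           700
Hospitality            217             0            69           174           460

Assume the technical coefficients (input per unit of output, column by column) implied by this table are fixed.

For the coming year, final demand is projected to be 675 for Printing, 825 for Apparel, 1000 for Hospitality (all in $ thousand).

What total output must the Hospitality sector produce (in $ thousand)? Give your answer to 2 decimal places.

x_H = 2024.58

Technical coefficients a_ij = z_ij / X_j:
  a_PP = 0/620 = 0.00, a_AP = 31/620 = 0.05, a_HP = 217/620 = 0.35
  a_PA = 315/700 = 0.45, a_AA = 210/700 = 0.30, a_HA = 0/700 = 0.00
  a_PH = 46/460 = 0.10, a_AH = 207/460 = 0.45, a_HH = 69/460 = 0.15
I − A =
  [   1.00    -0.45    -0.10]
  [  -0.05     0.70    -0.45]
  [  -0.35     0.00     0.85]
Cofactors of I−A, C_ij = (−1)^(i+j)·(minor ij) (rows/columns in the sector order above):
  C_11 = (0.70)(0.85) − (-0.45)(0.00) = 0.5950
  C_12 = −[(-0.05)(0.85) − (-0.45)(-0.35)] = 0.2000
  C_13 = (-0.05)(0.00) − (0.70)(-0.35) = 0.2450
  C_21 = −[(-0.45)(0.85) − (-0.10)(0.00)] = 0.3825
  C_22 = (1.00)(0.85) − (-0.10)(-0.35) = 0.8150
  C_23 = −[(1.00)(0.00) − (-0.45)(-0.35)] = 0.1575
  C_31 = (-0.45)(-0.45) − (-0.10)(0.70) = 0.2725
  C_32 = −[(1.00)(-0.45) − (-0.10)(-0.05)] = 0.4550
  C_33 = (1.00)(0.70) − (-0.45)(-0.05) = 0.6775
det(I−A) = Σ_j (I−A)_1j·C_1j = (1.00)(0.5950) + (-0.45)(0.2000) + (-0.10)(0.2450) = 0.4805
adj(I−A) = Cᵀ =
  [ 0.5950   0.3825   0.2725]
  [ 0.2000   0.8150   0.4550]
  [ 0.2450   0.1575   0.6775]
(I − A)⁻¹ = adj(I−A) / det(I−A) ≈
  [   1.2383     0.7960     0.5671]
  [   0.4162     1.6961     0.9469]
  [   0.5099     0.3278     1.4100]
x = (I − A)⁻¹ d = adj(I−A)·d / det(I−A), with det(I−A) = 0.4805:
  x_P = (0.5950·675 + 0.3825·825 + 0.2725·1000) / 0.4805 = 989.6875 / 0.4805 ≈ 2059.70
  x_A = (0.2000·675 + 0.8150·825 + 0.4550·1000) / 0.4805 = 1262.375 / 0.4805 ≈ 2627.21
  x_H = (0.2450·675 + 0.1575·825 + 0.6775·1000) / 0.4805 = 972.8125 / 0.4805 ≈ 2024.58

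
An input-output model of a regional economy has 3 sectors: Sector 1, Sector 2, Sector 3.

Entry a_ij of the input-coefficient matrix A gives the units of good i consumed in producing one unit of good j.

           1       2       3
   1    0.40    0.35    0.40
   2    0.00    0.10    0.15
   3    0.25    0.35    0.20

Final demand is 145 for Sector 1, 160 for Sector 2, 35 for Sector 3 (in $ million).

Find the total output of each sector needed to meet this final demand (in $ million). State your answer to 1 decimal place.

x_1 = 600.0, x_2 = 233.3, x_3 = 333.3

I − A =
  [   0.60    -0.35    -0.40]
  [   0.00     0.90    -0.15]
  [  -0.25    -0.35     0.80]
Cofactors of I−A, C_ij = (−1)^(i+j)·(minor ij) (rows/columns in the sector order above):
  C_11 = (0.90)(0.80) − (-0.15)(-0.35) = 0.6675
  C_12 = −[(0.00)(0.80) − (-0.15)(-0.25)] = 0.0375
  C_13 = (0.00)(-0.35) − (0.90)(-0.25) = 0.2250
  C_21 = −[(-0.35)(0.80) − (-0.40)(-0.35)] = 0.4200
  C_22 = (0.60)(0.80) − (-0.40)(-0.25) = 0.3800
  C_23 = −[(0.60)(-0.35) − (-0.35)(-0.25)] = 0.2975
  C_31 = (-0.35)(-0.15) − (-0.40)(0.90) = 0.4125
  C_32 = −[(0.60)(-0.15) − (-0.40)(0.00)] = 0.0900
  C_33 = (0.60)(0.90) − (-0.35)(0.00) = 0.5400
det(I−A) = Σ_j (I−A)_1j·C_1j = (0.60)(0.6675) + (-0.35)(0.0375) + (-0.40)(0.2250) = 0.297375
adj(I−A) = Cᵀ =
  [ 0.6675   0.4200   0.4125]
  [ 0.0375   0.3800   0.0900]
  [ 0.2250   0.2975   0.5400]
(I − A)⁻¹ = adj(I−A) / det(I−A) ≈
  [   2.2446     1.4124     1.3871]
  [   0.1261     1.2778     0.3026]
  [   0.7566     1.0004     1.8159]
x = (I − A)⁻¹ d = adj(I−A)·d / det(I−A), with det(I−A) = 0.297375:
  x_1 = (0.6675·145 + 0.4200·160 + 0.4125·35) / 0.297375 = 178.425 / 0.297375 = 600.0
  x_2 = (0.0375·145 + 0.3800·160 + 0.0900·35) / 0.297375 = 69.3875 / 0.297375 ≈ 233.3
  x_3 = (0.2250·145 + 0.2975·160 + 0.5400·35) / 0.297375 = 99.125 / 0.297375 ≈ 333.3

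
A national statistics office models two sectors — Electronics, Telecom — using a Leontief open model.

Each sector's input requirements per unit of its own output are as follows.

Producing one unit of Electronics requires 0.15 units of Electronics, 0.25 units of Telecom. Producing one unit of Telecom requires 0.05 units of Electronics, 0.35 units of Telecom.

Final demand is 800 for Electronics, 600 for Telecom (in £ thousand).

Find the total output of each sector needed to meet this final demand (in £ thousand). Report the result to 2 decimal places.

I − A =
  [   0.85    -0.05]
  [  -0.25     0.65]
det(I−A) = (0.85)(0.65) − (-0.05)(-0.25) = 0.5400
adj(I−A) = [[0.65, 0.05], [0.25, 0.85]]
(I − A)⁻¹ = adj(I−A) / det(I−A) ≈
  [   1.2037     0.0926]
  [   0.4630     1.5741]
x = (I − A)⁻¹ d = adj(I−A)·d / det(I−A), with det(I−A) = 0.5400:
  x_E = (0.65·800 + 0.05·600) / 0.5400 = 550.00 / 0.5400 ≈ 1018.52
  x_T = (0.25·800 + 0.85·600) / 0.5400 = 710.00 / 0.5400 ≈ 1314.81

x_E = 1018.52, x_T = 1314.81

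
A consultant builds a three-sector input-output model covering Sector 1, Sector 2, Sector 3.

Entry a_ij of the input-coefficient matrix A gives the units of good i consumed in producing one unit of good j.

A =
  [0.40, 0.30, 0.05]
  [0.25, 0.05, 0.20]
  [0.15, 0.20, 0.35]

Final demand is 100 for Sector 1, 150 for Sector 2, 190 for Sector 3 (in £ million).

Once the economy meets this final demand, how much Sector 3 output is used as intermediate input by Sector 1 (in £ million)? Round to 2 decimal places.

I − A =
  [   0.60    -0.30    -0.05]
  [  -0.25     0.95    -0.20]
  [  -0.15    -0.20     0.65]
Cofactors of I−A, C_ij = (−1)^(i+j)·(minor ij) (rows/columns in the sector order above):
  C_11 = (0.95)(0.65) − (-0.20)(-0.20) = 0.5775
  C_12 = −[(-0.25)(0.65) − (-0.20)(-0.15)] = 0.1925
  C_13 = (-0.25)(-0.20) − (0.95)(-0.15) = 0.1925
  C_21 = −[(-0.30)(0.65) − (-0.05)(-0.20)] = 0.2050
  C_22 = (0.60)(0.65) − (-0.05)(-0.15) = 0.3825
  C_23 = −[(0.60)(-0.20) − (-0.30)(-0.15)] = 0.1650
  C_31 = (-0.30)(-0.20) − (-0.05)(0.95) = 0.1075
  C_32 = −[(0.60)(-0.20) − (-0.05)(-0.25)] = 0.1325
  C_33 = (0.60)(0.95) − (-0.30)(-0.25) = 0.4950
det(I−A) = Σ_j (I−A)_1j·C_1j = (0.60)(0.5775) + (-0.30)(0.1925) + (-0.05)(0.1925) = 0.279125
adj(I−A) = Cᵀ =
  [ 0.5775   0.2050   0.1075]
  [ 0.1925   0.3825   0.1325]
  [ 0.1925   0.1650   0.4950]
(I − A)⁻¹ = adj(I−A) / det(I−A) ≈
  [   2.0690     0.7344     0.3851]
  [   0.6897     1.3704     0.4747]
  [   0.6897     0.5911     1.7734]
First solve x = (I − A)⁻¹ d = adj(I−A)·d / det(I−A); in particular x_1 = (0.5775·100 + 0.2050·150 + 0.1075·190) / 0.279125 = 108.925 / 0.279125 ≈ 390.2373.
Intermediate flow from 3 to 1: z_31 = a_31 · x_1 = 0.15 × 108.925 / 0.279125 = 16.33875 / 0.279125 ≈ 58.54.

z_31 = 58.54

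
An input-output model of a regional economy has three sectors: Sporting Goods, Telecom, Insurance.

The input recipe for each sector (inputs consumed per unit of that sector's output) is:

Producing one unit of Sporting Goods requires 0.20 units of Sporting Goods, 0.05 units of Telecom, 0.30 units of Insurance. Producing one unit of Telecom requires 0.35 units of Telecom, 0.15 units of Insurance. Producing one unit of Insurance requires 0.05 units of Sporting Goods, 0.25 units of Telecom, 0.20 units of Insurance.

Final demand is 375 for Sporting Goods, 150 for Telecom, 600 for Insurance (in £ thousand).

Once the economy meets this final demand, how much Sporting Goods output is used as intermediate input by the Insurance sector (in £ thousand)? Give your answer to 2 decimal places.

I − A =
  [   0.80     0.00    -0.05]
  [  -0.05     0.65    -0.25]
  [  -0.30    -0.15     0.80]
Cofactors of I−A, C_ij = (−1)^(i+j)·(minor ij) (rows/columns in the sector order above):
  C_11 = (0.65)(0.80) − (-0.25)(-0.15) = 0.4825
  C_12 = −[(-0.05)(0.80) − (-0.25)(-0.30)] = 0.1150
  C_13 = (-0.05)(-0.15) − (0.65)(-0.30) = 0.2025
  C_21 = −[(0.00)(0.80) − (-0.05)(-0.15)] = 0.0075
  C_22 = (0.80)(0.80) − (-0.05)(-0.30) = 0.6250
  C_23 = −[(0.80)(-0.15) − (0.00)(-0.30)] = 0.1200
  C_31 = (0.00)(-0.25) − (-0.05)(0.65) = 0.0325
  C_32 = −[(0.80)(-0.25) − (-0.05)(-0.05)] = 0.2025
  C_33 = (0.80)(0.65) − (0.00)(-0.05) = 0.5200
det(I−A) = Σ_j (I−A)_1j·C_1j = (0.80)(0.4825) + (0.00)(0.1150) + (-0.05)(0.2025) = 0.375875
adj(I−A) = Cᵀ =
  [ 0.4825   0.0075   0.0325]
  [ 0.1150   0.6250   0.2025]
  [ 0.2025   0.1200   0.5200]
(I − A)⁻¹ = adj(I−A) / det(I−A) ≈
  [   1.2837     0.0200     0.0865]
  [   0.3060     1.6628     0.5387]
  [   0.5387     0.3193     1.3834]
First solve x = (I − A)⁻¹ d = adj(I−A)·d / det(I−A); in particular x_3 = (0.2025·375 + 0.1200·150 + 0.5200·600) / 0.375875 = 405.9375 / 0.375875 ≈ 1079.9800.
Intermediate flow from 1 to 3: z_13 = a_13 · x_3 = 0.05 × 405.9375 / 0.375875 = 20.296875 / 0.375875 ≈ 54.00.

z_13 = 54.00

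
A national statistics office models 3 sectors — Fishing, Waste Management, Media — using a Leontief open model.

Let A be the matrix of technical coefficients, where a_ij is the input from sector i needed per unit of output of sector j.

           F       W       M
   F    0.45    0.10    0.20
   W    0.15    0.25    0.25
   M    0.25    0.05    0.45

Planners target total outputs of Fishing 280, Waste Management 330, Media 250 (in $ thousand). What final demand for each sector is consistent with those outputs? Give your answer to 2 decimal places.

d_F = 71.00, d_W = 143.00, d_M = 51.00

I − A =
  [   0.55    -0.10    -0.20]
  [  -0.15     0.75    -0.25]
  [  -0.25    -0.05     0.55]
d = (I − A) x:
  d_F = (+0.55)·280 + (-0.10)·330 + (-0.20)·250 = 71.00
  d_W = (-0.15)·280 + (+0.75)·330 + (-0.25)·250 = 143.00
  d_M = (-0.25)·280 + (-0.05)·330 + (+0.55)·250 = 51.00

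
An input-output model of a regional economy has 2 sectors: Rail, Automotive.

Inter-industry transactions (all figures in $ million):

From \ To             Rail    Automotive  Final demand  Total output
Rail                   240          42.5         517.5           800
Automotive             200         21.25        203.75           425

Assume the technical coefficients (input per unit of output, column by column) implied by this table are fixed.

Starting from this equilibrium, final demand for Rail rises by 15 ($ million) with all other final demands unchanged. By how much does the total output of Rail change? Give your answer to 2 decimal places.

Technical coefficients a_ij = z_ij / X_j:
  a_RR = 240/800 = 0.30, a_AR = 200/800 = 0.25
  a_RA = 42.5/425 = 0.10, a_AA = 21.25/425 = 0.05
I − A =
  [   0.70    -0.10]
  [  -0.25     0.95]
det(I−A) = (0.70)(0.95) − (-0.10)(-0.25) = 0.6400
adj(I−A) = [[0.95, 0.10], [0.25, 0.70]]
(I − A)⁻¹ = adj(I−A) / det(I−A) ≈
  [   1.4844     0.1563]
  [   0.3906     1.0938]
Δx = (I − A)⁻¹ Δd with Δd having +15 in the Rail component and 0 elsewhere.
So Δx_R = L_RR · (+15), where L_RR = adj(I−A)_RR / det(I−A) = 0.95 / 0.6400.
Δx_R = 0.95 × (+15) / 0.6400 = 14.25 / 0.6400 ≈ 22.27.

Δx_R = 22.27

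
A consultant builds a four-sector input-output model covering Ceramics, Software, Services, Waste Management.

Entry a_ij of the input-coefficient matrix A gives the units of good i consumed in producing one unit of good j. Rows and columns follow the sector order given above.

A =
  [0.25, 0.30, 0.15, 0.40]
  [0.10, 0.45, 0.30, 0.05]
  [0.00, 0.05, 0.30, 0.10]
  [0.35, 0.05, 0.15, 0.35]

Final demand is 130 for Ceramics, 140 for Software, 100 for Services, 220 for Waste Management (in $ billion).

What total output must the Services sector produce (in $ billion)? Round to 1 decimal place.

I − A =
  [   0.75    -0.30    -0.15    -0.40]
  [  -0.10     0.55    -0.30    -0.05]
  [   0.00    -0.05     0.70    -0.10]
  [  -0.35    -0.05    -0.15     0.65]
Compute the cofactors C_ij = (−1)^(i+j)·(3×3 minor ij) of I−A; the adjugate is their transpose:
adj(I−A) = Cᵀ =
  [ 0.228625   0.154625   0.153000   0.176125]
  [ 0.066750   0.226750   0.128250   0.078250]
  [ 0.023875   0.031625   0.162500   0.042125]
  [ 0.133750   0.108000   0.129750   0.255750]
det(I−A) = Σ_j (I−A)_1j·C_1j = (0.75)(0.228625) + (-0.30)(0.066750) + (-0.15)(0.023875) + (-0.40)(0.133750) = 0.0943625
(I − A)⁻¹ = adj(I−A) / det(I−A) ≈
  [   2.4228     1.6386     1.6214     1.8665]
  [   0.7074     2.4030     1.3591     0.8292]
  [   0.2530     0.3351     1.7221     0.4464]
  [   1.4174     1.1445     1.3750     2.7103]
x = (I − A)⁻¹ d = adj(I−A)·d / det(I−A), with det(I−A) = 0.0943625:
  x_1 = (0.228625·130 + 0.154625·140 + 0.153000·100 + 0.176125·220) / 0.0943625 = 105.41625 / 0.0943625 ≈ 1117.1
  x_2 = (0.066750·130 + 0.226750·140 + 0.128250·100 + 0.078250·220) / 0.0943625 = 70.4625 / 0.0943625 ≈ 746.7
  x_3 = (0.023875·130 + 0.031625·140 + 0.162500·100 + 0.042125·220) / 0.0943625 = 33.04875 / 0.0943625 ≈ 350.2
  x_4 = (0.133750·130 + 0.108000·140 + 0.129750·100 + 0.255750·220) / 0.0943625 = 101.7475 / 0.0943625 ≈ 1078.3

x_3 = 350.2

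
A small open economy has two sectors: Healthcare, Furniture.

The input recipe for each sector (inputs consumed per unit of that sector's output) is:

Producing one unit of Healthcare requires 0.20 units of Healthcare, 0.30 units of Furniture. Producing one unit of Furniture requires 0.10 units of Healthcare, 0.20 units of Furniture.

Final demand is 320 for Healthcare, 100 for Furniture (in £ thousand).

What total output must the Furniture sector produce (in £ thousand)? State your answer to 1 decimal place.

I − A =
  [   0.80    -0.10]
  [  -0.30     0.80]
det(I−A) = (0.80)(0.80) − (-0.10)(-0.30) = 0.6100
adj(I−A) = [[0.80, 0.10], [0.30, 0.80]]
(I − A)⁻¹ = adj(I−A) / det(I−A) ≈
  [   1.3115     0.1639]
  [   0.4918     1.3115]
x = (I − A)⁻¹ d = adj(I−A)·d / det(I−A), with det(I−A) = 0.6100:
  x_H = (0.80·320 + 0.10·100) / 0.6100 = 266.00 / 0.6100 ≈ 436.1
  x_F = (0.30·320 + 0.80·100) / 0.6100 = 176.00 / 0.6100 ≈ 288.5

x_F = 288.5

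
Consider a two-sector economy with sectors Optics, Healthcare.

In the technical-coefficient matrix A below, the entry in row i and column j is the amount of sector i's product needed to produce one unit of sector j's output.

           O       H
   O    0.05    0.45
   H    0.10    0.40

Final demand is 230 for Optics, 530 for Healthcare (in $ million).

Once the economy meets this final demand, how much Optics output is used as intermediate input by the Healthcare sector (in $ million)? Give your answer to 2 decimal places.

z_OH = 451.29

I − A =
  [   0.95    -0.45]
  [  -0.10     0.60]
det(I−A) = (0.95)(0.60) − (-0.45)(-0.10) = 0.5250
adj(I−A) = [[0.60, 0.45], [0.10, 0.95]]
(I − A)⁻¹ = adj(I−A) / det(I−A) ≈
  [   1.1429     0.8571]
  [   0.1905     1.8095]
First solve x = (I − A)⁻¹ d = adj(I−A)·d / det(I−A); in particular x_H = (0.10·230 + 0.95·530) / 0.5250 = 526.50 / 0.5250 ≈ 1002.8571.
Intermediate flow from O to H: z_OH = a_OH · x_H = 0.45 × 526.50 / 0.5250 = 236.925 / 0.5250 ≈ 451.29.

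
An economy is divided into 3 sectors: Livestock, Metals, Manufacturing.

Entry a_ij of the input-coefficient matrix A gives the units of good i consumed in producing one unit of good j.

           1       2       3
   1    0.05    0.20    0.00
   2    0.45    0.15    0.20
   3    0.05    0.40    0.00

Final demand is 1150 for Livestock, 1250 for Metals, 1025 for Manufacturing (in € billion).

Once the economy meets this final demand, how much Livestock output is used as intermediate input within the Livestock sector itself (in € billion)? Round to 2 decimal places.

z_11 = 91.99

I − A =
  [   0.95    -0.20     0.00]
  [  -0.45     0.85    -0.20]
  [  -0.05    -0.40     1.00]
Cofactors of I−A, C_ij = (−1)^(i+j)·(minor ij) (rows/columns in the sector order above):
  C_11 = (0.85)(1.00) − (-0.20)(-0.40) = 0.7700
  C_12 = −[(-0.45)(1.00) − (-0.20)(-0.05)] = 0.4600
  C_13 = (-0.45)(-0.40) − (0.85)(-0.05) = 0.2225
  C_21 = −[(-0.20)(1.00) − (0.00)(-0.40)] = 0.2000
  C_22 = (0.95)(1.00) − (0.00)(-0.05) = 0.9500
  C_23 = −[(0.95)(-0.40) − (-0.20)(-0.05)] = 0.3900
  C_31 = (-0.20)(-0.20) − (0.00)(0.85) = 0.0400
  C_32 = −[(0.95)(-0.20) − (0.00)(-0.45)] = 0.1900
  C_33 = (0.95)(0.85) − (-0.20)(-0.45) = 0.7175
det(I−A) = Σ_j (I−A)_1j·C_1j = (0.95)(0.7700) + (-0.20)(0.4600) + (0.00)(0.2225) = 0.6395
adj(I−A) = Cᵀ =
  [ 0.7700   0.2000   0.0400]
  [ 0.4600   0.9500   0.1900]
  [ 0.2225   0.3900   0.7175]
(I − A)⁻¹ = adj(I−A) / det(I−A) ≈
  [   1.2041     0.3127     0.0625]
  [   0.7193     1.4855     0.2971]
  [   0.3479     0.6099     1.1220]
First solve x = (I − A)⁻¹ d = adj(I−A)·d / det(I−A); in particular x_1 = (0.7700·1150 + 0.2000·1250 + 0.0400·1025) / 0.6395 = 1176.50 / 0.6395 ≈ 1839.7185.
Intermediate flow from 1 to 1: z_11 = a_11 · x_1 = 0.05 × 1176.50 / 0.6395 = 58.825 / 0.6395 ≈ 91.99.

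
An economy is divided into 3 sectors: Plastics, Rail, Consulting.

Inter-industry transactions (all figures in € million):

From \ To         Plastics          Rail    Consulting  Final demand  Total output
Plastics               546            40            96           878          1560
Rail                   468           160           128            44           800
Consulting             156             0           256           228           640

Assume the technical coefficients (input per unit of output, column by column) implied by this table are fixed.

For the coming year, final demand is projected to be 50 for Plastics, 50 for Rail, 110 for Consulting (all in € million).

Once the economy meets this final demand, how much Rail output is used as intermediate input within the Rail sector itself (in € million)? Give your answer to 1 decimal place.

z_22 = 33.1

Technical coefficients a_ij = z_ij / X_j:
  a_11 = 546/1560 = 0.35, a_21 = 468/1560 = 0.30, a_31 = 156/1560 = 0.10
  a_12 = 40/800 = 0.05, a_22 = 160/800 = 0.20, a_32 = 0/800 = 0.00
  a_13 = 96/640 = 0.15, a_23 = 128/640 = 0.20, a_33 = 256/640 = 0.40
I − A =
  [   0.65    -0.05    -0.15]
  [  -0.30     0.80    -0.20]
  [  -0.10     0.00     0.60]
Cofactors of I−A, C_ij = (−1)^(i+j)·(minor ij) (rows/columns in the sector order above):
  C_11 = (0.80)(0.60) − (-0.20)(0.00) = 0.4800
  C_12 = −[(-0.30)(0.60) − (-0.20)(-0.10)] = 0.2000
  C_13 = (-0.30)(0.00) − (0.80)(-0.10) = 0.0800
  C_21 = −[(-0.05)(0.60) − (-0.15)(0.00)] = 0.0300
  C_22 = (0.65)(0.60) − (-0.15)(-0.10) = 0.3750
  C_23 = −[(0.65)(0.00) − (-0.05)(-0.10)] = 0.0050
  C_31 = (-0.05)(-0.20) − (-0.15)(0.80) = 0.1300
  C_32 = −[(0.65)(-0.20) − (-0.15)(-0.30)] = 0.1750
  C_33 = (0.65)(0.80) − (-0.05)(-0.30) = 0.5050
det(I−A) = Σ_j (I−A)_1j·C_1j = (0.65)(0.4800) + (-0.05)(0.2000) + (-0.15)(0.0800) = 0.2900
adj(I−A) = Cᵀ =
  [ 0.4800   0.0300   0.1300]
  [ 0.2000   0.3750   0.1750]
  [ 0.0800   0.0050   0.5050]
(I − A)⁻¹ = adj(I−A) / det(I−A) ≈
  [   1.6552     0.1034     0.4483]
  [   0.6897     1.2931     0.6034]
  [   0.2759     0.0172     1.7414]
First solve x = (I − A)⁻¹ d = adj(I−A)·d / det(I−A); in particular x_2 = (0.2000·50 + 0.3750·50 + 0.1750·110) / 0.2900 = 48.00 / 0.2900 ≈ 165.517.
Intermediate flow from 2 to 2: z_22 = a_22 · x_2 = 0.20 × 48.00 / 0.2900 = 9.60 / 0.2900 ≈ 33.1.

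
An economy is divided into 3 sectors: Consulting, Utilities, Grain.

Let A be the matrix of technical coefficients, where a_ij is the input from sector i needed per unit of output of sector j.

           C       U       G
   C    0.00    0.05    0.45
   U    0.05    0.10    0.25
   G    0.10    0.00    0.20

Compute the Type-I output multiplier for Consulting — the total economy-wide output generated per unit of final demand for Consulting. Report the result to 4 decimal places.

I − A =
  [   1.00    -0.05    -0.45]
  [  -0.05     0.90    -0.25]
  [  -0.10     0.00     0.80]
Cofactors of I−A, C_ij = (−1)^(i+j)·(minor ij) (rows/columns in the sector order above):
  C_11 = (0.90)(0.80) − (-0.25)(0.00) = 0.7200
  C_12 = −[(-0.05)(0.80) − (-0.25)(-0.10)] = 0.0650
  C_13 = (-0.05)(0.00) − (0.90)(-0.10) = 0.0900
  C_21 = −[(-0.05)(0.80) − (-0.45)(0.00)] = 0.0400
  C_22 = (1.00)(0.80) − (-0.45)(-0.10) = 0.7550
  C_23 = −[(1.00)(0.00) − (-0.05)(-0.10)] = 0.0050
  C_31 = (-0.05)(-0.25) − (-0.45)(0.90) = 0.4175
  C_32 = −[(1.00)(-0.25) − (-0.45)(-0.05)] = 0.2725
  C_33 = (1.00)(0.90) − (-0.05)(-0.05) = 0.8975
det(I−A) = Σ_j (I−A)_1j·C_1j = (1.00)(0.7200) + (-0.05)(0.0650) + (-0.45)(0.0900) = 0.67625
adj(I−A) = Cᵀ =
  [ 0.7200   0.0400   0.4175]
  [ 0.0650   0.7550   0.2725]
  [ 0.0900   0.0050   0.8975]
(I − A)⁻¹ = adj(I−A) / det(I−A) ≈
  [   1.06470     0.05915     0.61738]
  [   0.09612     1.11645     0.40296]
  [   0.13309     0.00739     1.32717]
The output multiplier for sector j is the column-j sum of the Leontief inverse (I − A)⁻¹ = adj(I−A) / det(I−A).
Column C of adj(I−A): (0.7200, 0.0650, 0.0900); det(I−A) = 0.67625.
m_C = (0.7200 + 0.0650 + 0.0900) / 0.67625 = 0.875 / 0.67625 ≈ 1.2939.

m_C = 1.2939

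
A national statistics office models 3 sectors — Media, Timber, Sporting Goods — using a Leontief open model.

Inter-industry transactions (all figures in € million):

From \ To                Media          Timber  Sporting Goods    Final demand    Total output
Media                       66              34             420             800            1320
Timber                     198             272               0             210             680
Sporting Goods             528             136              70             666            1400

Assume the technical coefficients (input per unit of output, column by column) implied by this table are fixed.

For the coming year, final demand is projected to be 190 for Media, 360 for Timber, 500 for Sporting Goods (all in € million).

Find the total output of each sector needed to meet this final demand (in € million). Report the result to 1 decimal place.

Technical coefficients a_ij = z_ij / X_j:
  a_MM = 66/1320 = 0.05, a_TM = 198/1320 = 0.15, a_SM = 528/1320 = 0.40
  a_MT = 34/680 = 0.05, a_TT = 272/680 = 0.40, a_ST = 136/680 = 0.20
  a_MS = 420/1400 = 0.30, a_TS = 0/1400 = 0.00, a_SS = 70/1400 = 0.05
I − A =
  [   0.95    -0.05    -0.30]
  [  -0.15     0.60     0.00]
  [  -0.40    -0.20     0.95]
Cofactors of I−A, C_ij = (−1)^(i+j)·(minor ij) (rows/columns in the sector order above):
  C_11 = (0.60)(0.95) − (0.00)(-0.20) = 0.5700
  C_12 = −[(-0.15)(0.95) − (0.00)(-0.40)] = 0.1425
  C_13 = (-0.15)(-0.20) − (0.60)(-0.40) = 0.2700
  C_21 = −[(-0.05)(0.95) − (-0.30)(-0.20)] = 0.1075
  C_22 = (0.95)(0.95) − (-0.30)(-0.40) = 0.7825
  C_23 = −[(0.95)(-0.20) − (-0.05)(-0.40)] = 0.2100
  C_31 = (-0.05)(0.00) − (-0.30)(0.60) = 0.1800
  C_32 = −[(0.95)(0.00) − (-0.30)(-0.15)] = 0.0450
  C_33 = (0.95)(0.60) − (-0.05)(-0.15) = 0.5625
det(I−A) = Σ_j (I−A)_1j·C_1j = (0.95)(0.5700) + (-0.05)(0.1425) + (-0.30)(0.2700) = 0.453375
adj(I−A) = Cᵀ =
  [ 0.5700   0.1075   0.1800]
  [ 0.1425   0.7825   0.0450]
  [ 0.2700   0.2100   0.5625]
(I − A)⁻¹ = adj(I−A) / det(I−A) ≈
  [   1.2572     0.2371     0.3970]
  [   0.3143     1.7259     0.0993]
  [   0.5955     0.4632     1.2407]
x = (I − A)⁻¹ d = adj(I−A)·d / det(I−A), with det(I−A) = 0.453375:
  x_M = (0.5700·190 + 0.1075·360 + 0.1800·500) / 0.453375 = 237.00 / 0.453375 ≈ 522.7
  x_T = (0.1425·190 + 0.7825·360 + 0.0450·500) / 0.453375 = 331.275 / 0.453375 ≈ 730.7
  x_S = (0.2700·190 + 0.2100·360 + 0.5625·500) / 0.453375 = 408.15 / 0.453375 ≈ 900.2

x_M = 522.7, x_T = 730.7, x_S = 900.2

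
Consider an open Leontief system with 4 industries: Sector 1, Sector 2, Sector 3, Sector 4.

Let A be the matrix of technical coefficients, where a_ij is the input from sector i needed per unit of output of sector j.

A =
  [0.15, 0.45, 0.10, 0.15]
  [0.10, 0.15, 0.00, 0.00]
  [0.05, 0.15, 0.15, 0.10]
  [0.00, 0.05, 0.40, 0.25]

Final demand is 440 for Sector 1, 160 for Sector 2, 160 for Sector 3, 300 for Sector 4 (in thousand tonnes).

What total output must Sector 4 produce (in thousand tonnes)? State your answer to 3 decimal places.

I − A =
  [   0.85    -0.45    -0.10    -0.15]
  [  -0.10     0.85     0.00     0.00]
  [  -0.05    -0.15     0.85    -0.10]
  [   0.00    -0.05    -0.40     0.75]
Compute the cofactors C_ij = (−1)^(i+j)·(3×3 minor ij) of I−A; the adjugate is their transpose:
adj(I−A) = Cᵀ =
  [ 0.507875   0.296000   0.114750   0.116875]
  [ 0.059750   0.501125   0.013500   0.013750]
  [ 0.043625   0.117125   0.507375   0.076375]
  [ 0.027250   0.095875   0.271500   0.570125]
det(I−A) = Σ_j (I−A)_1j·C_1j = (0.85)(0.507875) + (-0.45)(0.059750) + (-0.10)(0.043625) + (-0.15)(0.027250) = 0.39635625
(I − A)⁻¹ = adj(I−A) / det(I−A) ≈
  [   1.2814     0.7468     0.2895     0.2949]
  [   0.1507     1.2643     0.0341     0.0347]
  [   0.1101     0.2955     1.2801     0.1927]
  [   0.0688     0.2419     0.6850     1.4384]
x = (I − A)⁻¹ d = adj(I−A)·d / det(I−A), with det(I−A) = 0.39635625:
  x_1 = (0.507875·440 + 0.296000·160 + 0.114750·160 + 0.116875·300) / 0.39635625 = 324.2475 / 0.39635625 ≈ 818.071
  x_2 = (0.059750·440 + 0.501125·160 + 0.013500·160 + 0.013750·300) / 0.39635625 = 112.755 / 0.39635625 ≈ 284.479
  x_3 = (0.043625·440 + 0.117125·160 + 0.507375·160 + 0.076375·300) / 0.39635625 = 142.0275 / 0.39635625 ≈ 358.333
  x_4 = (0.027250·440 + 0.095875·160 + 0.271500·160 + 0.570125·300) / 0.39635625 = 241.8075 / 0.39635625 ≈ 610.076

x_4 = 610.076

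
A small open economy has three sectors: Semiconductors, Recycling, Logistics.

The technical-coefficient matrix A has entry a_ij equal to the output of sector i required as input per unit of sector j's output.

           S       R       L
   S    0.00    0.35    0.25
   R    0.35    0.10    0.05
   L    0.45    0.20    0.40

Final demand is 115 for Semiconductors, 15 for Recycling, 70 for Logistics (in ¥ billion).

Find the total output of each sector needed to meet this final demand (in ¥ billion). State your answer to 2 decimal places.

x_S = 248.05, x_R = 132.40, x_L = 346.84

I − A =
  [   1.00    -0.35    -0.25]
  [  -0.35     0.90    -0.05]
  [  -0.45    -0.20     0.60]
Cofactors of I−A, C_ij = (−1)^(i+j)·(minor ij) (rows/columns in the sector order above):
  C_11 = (0.90)(0.60) − (-0.05)(-0.20) = 0.5300
  C_12 = −[(-0.35)(0.60) − (-0.05)(-0.45)] = 0.2325
  C_13 = (-0.35)(-0.20) − (0.90)(-0.45) = 0.4750
  C_21 = −[(-0.35)(0.60) − (-0.25)(-0.20)] = 0.2600
  C_22 = (1.00)(0.60) − (-0.25)(-0.45) = 0.4875
  C_23 = −[(1.00)(-0.20) − (-0.35)(-0.45)] = 0.3575
  C_31 = (-0.35)(-0.05) − (-0.25)(0.90) = 0.2425
  C_32 = −[(1.00)(-0.05) − (-0.25)(-0.35)] = 0.1375
  C_33 = (1.00)(0.90) − (-0.35)(-0.35) = 0.7775
det(I−A) = Σ_j (I−A)_1j·C_1j = (1.00)(0.5300) + (-0.35)(0.2325) + (-0.25)(0.4750) = 0.329875
adj(I−A) = Cᵀ =
  [ 0.5300   0.2600   0.2425]
  [ 0.2325   0.4875   0.1375]
  [ 0.4750   0.3575   0.7775]
(I − A)⁻¹ = adj(I−A) / det(I−A) ≈
  [   1.6067     0.7882     0.7351]
  [   0.7048     1.4778     0.4168]
  [   1.4399     1.0837     2.3570]
x = (I − A)⁻¹ d = adj(I−A)·d / det(I−A), with det(I−A) = 0.329875:
  x_S = (0.5300·115 + 0.2600·15 + 0.2425·70) / 0.329875 = 81.825 / 0.329875 ≈ 248.05
  x_R = (0.2325·115 + 0.4875·15 + 0.1375·70) / 0.329875 = 43.675 / 0.329875 ≈ 132.40
  x_L = (0.4750·115 + 0.3575·15 + 0.7775·70) / 0.329875 = 114.4125 / 0.329875 ≈ 346.84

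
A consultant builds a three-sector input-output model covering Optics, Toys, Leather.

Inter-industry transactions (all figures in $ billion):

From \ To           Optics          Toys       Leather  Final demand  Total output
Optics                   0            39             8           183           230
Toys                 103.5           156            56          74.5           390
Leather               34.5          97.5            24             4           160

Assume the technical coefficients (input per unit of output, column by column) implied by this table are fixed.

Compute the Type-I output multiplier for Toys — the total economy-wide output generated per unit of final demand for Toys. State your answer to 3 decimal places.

m_2 = 3.267

Technical coefficients a_ij = z_ij / X_j:
  a_11 = 0/230 = 0.00, a_21 = 103.5/230 = 0.45, a_31 = 34.5/230 = 0.15
  a_12 = 39/390 = 0.10, a_22 = 156/390 = 0.40, a_32 = 97.5/390 = 0.25
  a_13 = 8/160 = 0.05, a_23 = 56/160 = 0.35, a_33 = 24/160 = 0.15
I − A =
  [   1.00    -0.10    -0.05]
  [  -0.45     0.60    -0.35]
  [  -0.15    -0.25     0.85]
Cofactors of I−A, C_ij = (−1)^(i+j)·(minor ij) (rows/columns in the sector order above):
  C_11 = (0.60)(0.85) − (-0.35)(-0.25) = 0.4225
  C_12 = −[(-0.45)(0.85) − (-0.35)(-0.15)] = 0.4350
  C_13 = (-0.45)(-0.25) − (0.60)(-0.15) = 0.2025
  C_21 = −[(-0.10)(0.85) − (-0.05)(-0.25)] = 0.0975
  C_22 = (1.00)(0.85) − (-0.05)(-0.15) = 0.8425
  C_23 = −[(1.00)(-0.25) − (-0.10)(-0.15)] = 0.2650
  C_31 = (-0.10)(-0.35) − (-0.05)(0.60) = 0.0650
  C_32 = −[(1.00)(-0.35) − (-0.05)(-0.45)] = 0.3725
  C_33 = (1.00)(0.60) − (-0.10)(-0.45) = 0.5550
det(I−A) = Σ_j (I−A)_1j·C_1j = (1.00)(0.4225) + (-0.10)(0.4350) + (-0.05)(0.2025) = 0.368875
adj(I−A) = Cᵀ =
  [ 0.4225   0.0975   0.0650]
  [ 0.4350   0.8425   0.3725]
  [ 0.2025   0.2650   0.5550]
(I − A)⁻¹ = adj(I−A) / det(I−A) ≈
  [   1.1454     0.2643     0.1762]
  [   1.1793     2.2840     1.0098]
  [   0.5490     0.7184     1.5046]
The output multiplier for sector j is the column-j sum of the Leontief inverse (I − A)⁻¹ = adj(I−A) / det(I−A).
Column 2 of adj(I−A): (0.0975, 0.8425, 0.2650); det(I−A) = 0.368875.
m_2 = (0.0975 + 0.8425 + 0.2650) / 0.368875 = 1.205 / 0.368875 ≈ 3.267.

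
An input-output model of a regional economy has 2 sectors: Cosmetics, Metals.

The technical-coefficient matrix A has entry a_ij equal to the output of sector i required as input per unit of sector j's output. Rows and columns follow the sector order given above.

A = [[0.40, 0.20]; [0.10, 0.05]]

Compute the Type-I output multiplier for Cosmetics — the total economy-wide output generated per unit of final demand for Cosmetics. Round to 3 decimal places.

I − A =
  [   0.60    -0.20]
  [  -0.10     0.95]
det(I−A) = (0.60)(0.95) − (-0.20)(-0.10) = 0.5500
adj(I−A) = [[0.95, 0.20], [0.10, 0.60]]
(I − A)⁻¹ = adj(I−A) / det(I−A) ≈
  [   1.7273     0.3636]
  [   0.1818     1.0909]
The output multiplier for sector j is the column-j sum of the Leontief inverse (I − A)⁻¹ = adj(I−A) / det(I−A).
Column 1 of adj(I−A): (0.95, 0.10); det(I−A) = 0.5500.
m_1 = (0.95 + 0.10) / 0.5500 = 1.05 / 0.5500 ≈ 1.909.

m_1 = 1.909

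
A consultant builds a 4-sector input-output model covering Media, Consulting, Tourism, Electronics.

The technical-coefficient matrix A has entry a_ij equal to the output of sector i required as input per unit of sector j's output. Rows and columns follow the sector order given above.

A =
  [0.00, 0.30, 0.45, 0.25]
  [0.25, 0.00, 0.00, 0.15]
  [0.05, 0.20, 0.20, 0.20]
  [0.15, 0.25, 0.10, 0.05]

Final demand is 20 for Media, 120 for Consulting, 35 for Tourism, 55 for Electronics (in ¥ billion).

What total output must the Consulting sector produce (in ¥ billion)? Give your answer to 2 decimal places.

I − A =
  [   1.00    -0.30    -0.45    -0.25]
  [  -0.25     1.00     0.00    -0.15]
  [  -0.05    -0.20     0.80    -0.20]
  [  -0.15    -0.25    -0.10     0.95]
Compute the cofactors C_ij = (−1)^(i+j)·(3×3 minor ij) of I−A; the adjugate is their transpose:
adj(I−A) = Cᵀ =
  [ 0.707000   0.385000   0.440125   0.339500]
  [ 0.203750   0.673875   0.138250   0.189125]
  [ 0.140125   0.258875   0.781375   0.242250]
  [ 0.180000   0.265375   0.188125   0.695000]
det(I−A) = Σ_j (I−A)_1j·C_1j = (1.00)(0.707000) + (-0.30)(0.203750) + (-0.45)(0.140125) + (-0.25)(0.180000) = 0.53781875
(I − A)⁻¹ = adj(I−A) / det(I−A) ≈
  [   1.3146     0.7159     0.8184     0.6313]
  [   0.3788     1.2530     0.2571     0.3517]
  [   0.2605     0.4813     1.4529     0.4504]
  [   0.3347     0.4934     0.3498     1.2923]
x = (I − A)⁻¹ d = adj(I−A)·d / det(I−A), with det(I−A) = 0.53781875:
  x_M = (0.707000·20 + 0.385000·120 + 0.440125·35 + 0.339500·55) / 0.53781875 = 94.416875 / 0.53781875 ≈ 175.56
  x_C = (0.203750·20 + 0.673875·120 + 0.138250·35 + 0.189125·55) / 0.53781875 = 100.180625 / 0.53781875 ≈ 186.27
  x_T = (0.140125·20 + 0.258875·120 + 0.781375·35 + 0.242250·55) / 0.53781875 = 74.539375 / 0.53781875 ≈ 138.60
  x_E = (0.180000·20 + 0.265375·120 + 0.188125·35 + 0.695000·55) / 0.53781875 = 80.254375 / 0.53781875 ≈ 149.22

x_C = 186.27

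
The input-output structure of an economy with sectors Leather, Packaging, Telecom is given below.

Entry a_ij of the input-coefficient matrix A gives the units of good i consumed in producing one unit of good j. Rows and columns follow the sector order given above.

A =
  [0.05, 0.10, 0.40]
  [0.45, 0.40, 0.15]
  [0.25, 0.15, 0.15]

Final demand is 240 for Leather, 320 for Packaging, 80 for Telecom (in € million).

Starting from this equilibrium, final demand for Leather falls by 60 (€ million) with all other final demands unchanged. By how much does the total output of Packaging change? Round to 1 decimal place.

Δx_P = -75.4

I − A =
  [   0.95    -0.10    -0.40]
  [  -0.45     0.60    -0.15]
  [  -0.25    -0.15     0.85]
Cofactors of I−A, C_ij = (−1)^(i+j)·(minor ij) (rows/columns in the sector order above):
  C_11 = (0.60)(0.85) − (-0.15)(-0.15) = 0.4875
  C_12 = −[(-0.45)(0.85) − (-0.15)(-0.25)] = 0.4200
  C_13 = (-0.45)(-0.15) − (0.60)(-0.25) = 0.2175
  C_21 = −[(-0.10)(0.85) − (-0.40)(-0.15)] = 0.1450
  C_22 = (0.95)(0.85) − (-0.40)(-0.25) = 0.7075
  C_23 = −[(0.95)(-0.15) − (-0.10)(-0.25)] = 0.1675
  C_31 = (-0.10)(-0.15) − (-0.40)(0.60) = 0.2550
  C_32 = −[(0.95)(-0.15) − (-0.40)(-0.45)] = 0.3225
  C_33 = (0.95)(0.60) − (-0.10)(-0.45) = 0.5250
det(I−A) = Σ_j (I−A)_1j·C_1j = (0.95)(0.4875) + (-0.10)(0.4200) + (-0.40)(0.2175) = 0.334125
adj(I−A) = Cᵀ =
  [ 0.4875   0.1450   0.2550]
  [ 0.4200   0.7075   0.3225]
  [ 0.2175   0.1675   0.5250]
(I − A)⁻¹ = adj(I−A) / det(I−A) ≈
  [   1.4590     0.4340     0.7632]
  [   1.2570     2.1175     0.9652]
  [   0.6510     0.5013     1.5713]
Δx = (I − A)⁻¹ Δd with Δd having -60 in the Leather component and 0 elsewhere.
So Δx_P = L_PL · (-60), where L_PL = adj(I−A)_PL / det(I−A) = 0.4200 / 0.334125.
Δx_P = 0.4200 × (-60) / 0.334125 = -25.20 / 0.334125 ≈ -75.4.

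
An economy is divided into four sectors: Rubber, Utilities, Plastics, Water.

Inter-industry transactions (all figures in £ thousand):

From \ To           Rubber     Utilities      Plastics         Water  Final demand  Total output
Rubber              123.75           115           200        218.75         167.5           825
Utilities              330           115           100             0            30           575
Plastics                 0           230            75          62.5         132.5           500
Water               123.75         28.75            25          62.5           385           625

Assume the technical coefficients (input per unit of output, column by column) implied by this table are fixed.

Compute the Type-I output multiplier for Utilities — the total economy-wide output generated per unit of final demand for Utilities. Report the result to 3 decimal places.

Technical coefficients a_ij = z_ij / X_j:
  a_11 = 123.75/825 = 0.15, a_21 = 330/825 = 0.40, a_31 = 0/825 = 0.00, a_41 = 123.75/825 = 0.15
  a_12 = 115/575 = 0.20, a_22 = 115/575 = 0.20, a_32 = 230/575 = 0.40, a_42 = 28.75/575 = 0.05
  a_13 = 200/500 = 0.40, a_23 = 100/500 = 0.20, a_33 = 75/500 = 0.15, a_43 = 25/500 = 0.05
  a_14 = 218.75/625 = 0.35, a_24 = 0/625 = 0.00, a_34 = 62.5/625 = 0.10, a_44 = 62.5/625 = 0.10
I − A =
  [   0.85    -0.20    -0.40    -0.35]
  [  -0.40     0.80    -0.20     0.00]
  [   0.00    -0.40     0.85    -0.10]
  [  -0.15    -0.05    -0.05     0.90]
Compute the cofactors C_ij = (−1)^(i+j)·(3×3 minor ij) of I−A; the adjugate is their transpose:
adj(I−A) = Cᵀ =
  [ 0.535000   0.319875   0.341500   0.246000]
  [ 0.307000   0.595375   0.293500   0.152000]
  [ 0.158000   0.292250   0.491000   0.116000]
  [ 0.115000   0.102625   0.100500   0.378000]
det(I−A) = Σ_j (I−A)_1j·C_1j = (0.85)(0.535000) + (-0.20)(0.307000) + (-0.40)(0.158000) + (-0.35)(0.115000) = 0.2899
(I − A)⁻¹ = adj(I−A) / det(I−A) ≈
  [   1.8455     1.1034     1.1780     0.8486]
  [   1.0590     2.0537     1.0124     0.5243]
  [   0.5450     1.0081     1.6937     0.4001]
  [   0.3967     0.3540     0.3467     1.3039]
The output multiplier for sector j is the column-j sum of the Leontief inverse (I − A)⁻¹ = adj(I−A) / det(I−A).
Column 2 of adj(I−A): (0.319875, 0.595375, 0.292250, 0.102625); det(I−A) = 0.2899.
m_2 = (0.319875 + 0.595375 + 0.292250 + 0.102625) / 0.2899 = 1.310125 / 0.2899 ≈ 4.519.

m_2 = 4.519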